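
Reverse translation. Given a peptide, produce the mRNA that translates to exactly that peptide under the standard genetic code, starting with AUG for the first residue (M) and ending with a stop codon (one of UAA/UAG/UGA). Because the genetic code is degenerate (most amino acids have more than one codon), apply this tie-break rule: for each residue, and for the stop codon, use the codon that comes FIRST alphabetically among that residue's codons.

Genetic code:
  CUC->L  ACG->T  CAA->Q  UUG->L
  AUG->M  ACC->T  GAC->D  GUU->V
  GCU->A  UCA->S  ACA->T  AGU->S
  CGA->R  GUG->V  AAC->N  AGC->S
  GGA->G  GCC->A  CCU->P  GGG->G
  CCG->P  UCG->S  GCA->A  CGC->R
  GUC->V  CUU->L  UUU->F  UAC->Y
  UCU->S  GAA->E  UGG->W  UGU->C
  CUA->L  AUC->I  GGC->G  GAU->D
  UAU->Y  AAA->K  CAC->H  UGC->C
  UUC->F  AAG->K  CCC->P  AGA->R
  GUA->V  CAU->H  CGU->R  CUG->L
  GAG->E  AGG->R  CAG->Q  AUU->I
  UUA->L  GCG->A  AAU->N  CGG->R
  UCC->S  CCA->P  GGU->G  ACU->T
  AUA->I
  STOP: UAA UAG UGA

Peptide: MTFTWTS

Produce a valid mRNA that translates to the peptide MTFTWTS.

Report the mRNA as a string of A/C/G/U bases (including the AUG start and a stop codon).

Answer: mRNA: AUGACAUUCACAUGGACAAGCUAA

Derivation:
residue 1: M -> AUG (start codon)
residue 2: T codons sorted = ACA,ACC,ACG,ACU -> pick first = ACA
residue 3: F codons sorted = UUC,UUU -> pick first = UUC
residue 4: T codons sorted = ACA,ACC,ACG,ACU -> pick first = ACA
residue 5: W -> UGG (only codon)
residue 6: T codons sorted = ACA,ACC,ACG,ACU -> pick first = ACA
residue 7: S codons sorted = AGC,AGU,UCA,UCC,UCG,UCU -> pick first = AGC
terminator: stop codons sorted = UAA,UAG,UGA -> pick first = UAA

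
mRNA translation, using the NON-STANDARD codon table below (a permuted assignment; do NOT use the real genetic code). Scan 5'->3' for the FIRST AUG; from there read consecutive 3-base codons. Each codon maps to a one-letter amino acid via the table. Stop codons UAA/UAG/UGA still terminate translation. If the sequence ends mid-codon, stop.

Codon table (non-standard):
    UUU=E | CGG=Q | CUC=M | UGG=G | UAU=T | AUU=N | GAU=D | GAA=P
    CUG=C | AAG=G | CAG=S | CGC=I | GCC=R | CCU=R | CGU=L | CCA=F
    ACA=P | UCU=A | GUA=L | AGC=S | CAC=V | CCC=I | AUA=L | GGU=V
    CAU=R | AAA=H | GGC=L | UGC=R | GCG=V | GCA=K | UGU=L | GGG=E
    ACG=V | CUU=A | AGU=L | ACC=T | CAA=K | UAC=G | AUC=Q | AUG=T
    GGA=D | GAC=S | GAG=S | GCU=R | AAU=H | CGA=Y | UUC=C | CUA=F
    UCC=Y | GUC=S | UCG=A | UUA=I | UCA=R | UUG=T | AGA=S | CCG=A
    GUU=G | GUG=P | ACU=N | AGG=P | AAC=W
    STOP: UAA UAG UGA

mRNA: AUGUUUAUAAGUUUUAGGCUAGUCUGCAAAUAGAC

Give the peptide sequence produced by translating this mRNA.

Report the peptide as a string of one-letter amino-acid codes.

start AUG at pos 0
pos 0: AUG -> T; peptide=T
pos 3: UUU -> E; peptide=TE
pos 6: AUA -> L; peptide=TEL
pos 9: AGU -> L; peptide=TELL
pos 12: UUU -> E; peptide=TELLE
pos 15: AGG -> P; peptide=TELLEP
pos 18: CUA -> F; peptide=TELLEPF
pos 21: GUC -> S; peptide=TELLEPFS
pos 24: UGC -> R; peptide=TELLEPFSR
pos 27: AAA -> H; peptide=TELLEPFSRH
pos 30: UAG -> STOP

Answer: TELLEPFSRH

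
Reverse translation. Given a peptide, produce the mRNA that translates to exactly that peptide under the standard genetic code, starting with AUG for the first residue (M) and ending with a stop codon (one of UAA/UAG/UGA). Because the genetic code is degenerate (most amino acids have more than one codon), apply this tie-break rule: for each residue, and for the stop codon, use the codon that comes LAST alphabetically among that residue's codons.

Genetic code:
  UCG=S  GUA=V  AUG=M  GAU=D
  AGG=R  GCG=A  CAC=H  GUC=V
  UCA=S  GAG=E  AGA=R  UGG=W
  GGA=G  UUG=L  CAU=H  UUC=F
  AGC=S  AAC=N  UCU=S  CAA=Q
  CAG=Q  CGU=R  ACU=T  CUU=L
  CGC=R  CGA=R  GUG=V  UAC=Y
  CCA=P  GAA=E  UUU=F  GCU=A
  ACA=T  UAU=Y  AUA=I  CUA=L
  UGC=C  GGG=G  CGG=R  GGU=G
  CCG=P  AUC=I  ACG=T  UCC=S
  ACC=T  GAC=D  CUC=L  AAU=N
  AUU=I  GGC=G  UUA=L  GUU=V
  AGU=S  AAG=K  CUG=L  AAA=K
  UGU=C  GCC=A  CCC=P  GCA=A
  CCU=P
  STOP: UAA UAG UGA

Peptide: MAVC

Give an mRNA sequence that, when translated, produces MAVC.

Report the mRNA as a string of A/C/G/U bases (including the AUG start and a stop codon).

Answer: mRNA: AUGGCUGUUUGUUGA

Derivation:
residue 1: M -> AUG (start codon)
residue 2: A codons sorted = GCA,GCC,GCG,GCU -> pick last = GCU
residue 3: V codons sorted = GUA,GUC,GUG,GUU -> pick last = GUU
residue 4: C codons sorted = UGC,UGU -> pick last = UGU
terminator: stop codons sorted = UAA,UAG,UGA -> pick last = UGA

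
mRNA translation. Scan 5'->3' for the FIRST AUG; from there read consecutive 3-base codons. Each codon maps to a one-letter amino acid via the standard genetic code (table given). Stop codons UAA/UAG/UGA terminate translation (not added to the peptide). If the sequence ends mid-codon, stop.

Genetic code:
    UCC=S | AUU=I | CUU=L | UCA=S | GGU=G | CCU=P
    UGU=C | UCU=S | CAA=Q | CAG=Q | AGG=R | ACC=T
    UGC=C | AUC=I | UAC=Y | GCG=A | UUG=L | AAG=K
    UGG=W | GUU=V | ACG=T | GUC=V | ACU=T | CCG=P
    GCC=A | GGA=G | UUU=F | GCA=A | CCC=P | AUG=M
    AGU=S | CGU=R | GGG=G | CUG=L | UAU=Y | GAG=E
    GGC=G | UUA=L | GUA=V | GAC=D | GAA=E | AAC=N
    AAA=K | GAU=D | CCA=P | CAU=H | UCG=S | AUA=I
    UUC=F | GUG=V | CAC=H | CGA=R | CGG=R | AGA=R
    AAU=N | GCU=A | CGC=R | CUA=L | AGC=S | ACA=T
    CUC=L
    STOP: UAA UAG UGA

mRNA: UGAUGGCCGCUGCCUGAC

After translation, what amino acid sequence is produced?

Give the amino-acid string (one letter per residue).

start AUG at pos 2
pos 2: AUG -> M; peptide=M
pos 5: GCC -> A; peptide=MA
pos 8: GCU -> A; peptide=MAA
pos 11: GCC -> A; peptide=MAAA
pos 14: UGA -> STOP

Answer: MAAA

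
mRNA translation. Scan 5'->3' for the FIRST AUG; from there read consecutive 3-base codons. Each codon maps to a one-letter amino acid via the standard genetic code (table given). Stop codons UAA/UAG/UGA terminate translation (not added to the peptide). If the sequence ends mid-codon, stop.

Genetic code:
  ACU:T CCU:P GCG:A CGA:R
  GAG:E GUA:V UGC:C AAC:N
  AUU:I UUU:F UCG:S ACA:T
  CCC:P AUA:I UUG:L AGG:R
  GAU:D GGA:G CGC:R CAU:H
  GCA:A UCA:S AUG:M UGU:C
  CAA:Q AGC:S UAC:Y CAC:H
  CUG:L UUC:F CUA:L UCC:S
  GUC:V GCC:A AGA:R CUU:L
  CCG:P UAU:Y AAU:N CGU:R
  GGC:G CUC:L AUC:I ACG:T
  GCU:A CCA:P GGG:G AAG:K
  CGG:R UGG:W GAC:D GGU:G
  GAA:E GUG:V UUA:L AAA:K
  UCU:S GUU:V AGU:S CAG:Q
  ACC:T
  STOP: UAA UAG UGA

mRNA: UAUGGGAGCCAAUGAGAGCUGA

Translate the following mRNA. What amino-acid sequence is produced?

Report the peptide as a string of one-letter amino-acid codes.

Answer: MGANES

Derivation:
start AUG at pos 1
pos 1: AUG -> M; peptide=M
pos 4: GGA -> G; peptide=MG
pos 7: GCC -> A; peptide=MGA
pos 10: AAU -> N; peptide=MGAN
pos 13: GAG -> E; peptide=MGANE
pos 16: AGC -> S; peptide=MGANES
pos 19: UGA -> STOP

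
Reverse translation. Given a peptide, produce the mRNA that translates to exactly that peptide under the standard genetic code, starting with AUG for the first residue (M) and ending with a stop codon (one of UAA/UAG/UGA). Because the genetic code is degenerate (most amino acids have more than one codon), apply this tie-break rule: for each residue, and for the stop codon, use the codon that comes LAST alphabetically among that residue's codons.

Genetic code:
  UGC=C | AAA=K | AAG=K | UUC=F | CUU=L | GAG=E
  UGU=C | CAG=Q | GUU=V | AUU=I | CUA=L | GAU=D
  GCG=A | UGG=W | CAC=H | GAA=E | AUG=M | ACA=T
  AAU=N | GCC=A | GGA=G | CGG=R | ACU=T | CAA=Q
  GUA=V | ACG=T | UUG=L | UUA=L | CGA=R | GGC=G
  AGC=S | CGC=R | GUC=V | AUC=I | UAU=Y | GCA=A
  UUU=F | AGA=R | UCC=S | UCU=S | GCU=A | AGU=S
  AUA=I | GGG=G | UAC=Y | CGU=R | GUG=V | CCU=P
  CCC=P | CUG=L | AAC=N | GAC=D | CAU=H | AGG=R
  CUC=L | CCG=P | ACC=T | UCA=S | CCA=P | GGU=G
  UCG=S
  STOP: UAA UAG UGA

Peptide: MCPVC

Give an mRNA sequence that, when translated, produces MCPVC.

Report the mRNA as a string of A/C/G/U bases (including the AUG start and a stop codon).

residue 1: M -> AUG (start codon)
residue 2: C codons sorted = UGC,UGU -> pick last = UGU
residue 3: P codons sorted = CCA,CCC,CCG,CCU -> pick last = CCU
residue 4: V codons sorted = GUA,GUC,GUG,GUU -> pick last = GUU
residue 5: C codons sorted = UGC,UGU -> pick last = UGU
terminator: stop codons sorted = UAA,UAG,UGA -> pick last = UGA

Answer: mRNA: AUGUGUCCUGUUUGUUGA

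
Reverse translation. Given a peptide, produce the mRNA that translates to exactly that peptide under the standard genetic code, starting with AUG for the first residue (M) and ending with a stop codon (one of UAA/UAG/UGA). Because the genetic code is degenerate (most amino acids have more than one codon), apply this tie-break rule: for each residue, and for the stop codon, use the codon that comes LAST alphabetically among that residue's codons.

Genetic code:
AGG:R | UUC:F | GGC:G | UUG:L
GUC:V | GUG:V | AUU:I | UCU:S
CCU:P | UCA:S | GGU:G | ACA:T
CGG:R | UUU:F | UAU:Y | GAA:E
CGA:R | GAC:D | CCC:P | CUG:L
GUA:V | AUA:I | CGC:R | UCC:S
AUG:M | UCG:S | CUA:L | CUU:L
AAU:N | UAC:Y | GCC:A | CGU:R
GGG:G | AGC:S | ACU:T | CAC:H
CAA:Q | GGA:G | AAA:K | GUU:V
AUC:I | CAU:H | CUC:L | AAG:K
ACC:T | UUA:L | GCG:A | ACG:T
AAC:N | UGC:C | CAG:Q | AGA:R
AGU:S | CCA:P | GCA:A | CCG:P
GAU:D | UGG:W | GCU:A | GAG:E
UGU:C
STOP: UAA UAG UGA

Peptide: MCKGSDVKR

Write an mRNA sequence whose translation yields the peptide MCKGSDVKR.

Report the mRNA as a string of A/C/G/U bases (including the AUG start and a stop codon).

residue 1: M -> AUG (start codon)
residue 2: C codons sorted = UGC,UGU -> pick last = UGU
residue 3: K codons sorted = AAA,AAG -> pick last = AAG
residue 4: G codons sorted = GGA,GGC,GGG,GGU -> pick last = GGU
residue 5: S codons sorted = AGC,AGU,UCA,UCC,UCG,UCU -> pick last = UCU
residue 6: D codons sorted = GAC,GAU -> pick last = GAU
residue 7: V codons sorted = GUA,GUC,GUG,GUU -> pick last = GUU
residue 8: K codons sorted = AAA,AAG -> pick last = AAG
residue 9: R codons sorted = AGA,AGG,CGA,CGC,CGG,CGU -> pick last = CGU
terminator: stop codons sorted = UAA,UAG,UGA -> pick last = UGA

Answer: mRNA: AUGUGUAAGGGUUCUGAUGUUAAGCGUUGA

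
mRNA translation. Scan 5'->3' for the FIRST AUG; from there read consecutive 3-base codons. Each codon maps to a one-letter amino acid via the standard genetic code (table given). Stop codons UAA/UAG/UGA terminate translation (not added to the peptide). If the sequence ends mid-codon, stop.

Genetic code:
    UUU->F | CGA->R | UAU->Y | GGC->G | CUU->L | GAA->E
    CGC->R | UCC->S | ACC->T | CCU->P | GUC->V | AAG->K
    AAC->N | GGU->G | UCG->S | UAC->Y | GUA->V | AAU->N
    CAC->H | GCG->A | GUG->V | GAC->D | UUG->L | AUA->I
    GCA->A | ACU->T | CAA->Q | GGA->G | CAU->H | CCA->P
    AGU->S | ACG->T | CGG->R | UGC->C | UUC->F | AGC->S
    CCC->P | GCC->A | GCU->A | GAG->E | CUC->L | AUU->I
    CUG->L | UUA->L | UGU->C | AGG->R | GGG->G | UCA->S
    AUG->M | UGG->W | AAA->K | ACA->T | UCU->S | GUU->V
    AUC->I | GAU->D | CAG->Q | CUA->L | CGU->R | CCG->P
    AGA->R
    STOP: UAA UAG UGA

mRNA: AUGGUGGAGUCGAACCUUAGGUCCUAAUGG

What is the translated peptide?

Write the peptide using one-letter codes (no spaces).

Answer: MVESNLRS

Derivation:
start AUG at pos 0
pos 0: AUG -> M; peptide=M
pos 3: GUG -> V; peptide=MV
pos 6: GAG -> E; peptide=MVE
pos 9: UCG -> S; peptide=MVES
pos 12: AAC -> N; peptide=MVESN
pos 15: CUU -> L; peptide=MVESNL
pos 18: AGG -> R; peptide=MVESNLR
pos 21: UCC -> S; peptide=MVESNLRS
pos 24: UAA -> STOP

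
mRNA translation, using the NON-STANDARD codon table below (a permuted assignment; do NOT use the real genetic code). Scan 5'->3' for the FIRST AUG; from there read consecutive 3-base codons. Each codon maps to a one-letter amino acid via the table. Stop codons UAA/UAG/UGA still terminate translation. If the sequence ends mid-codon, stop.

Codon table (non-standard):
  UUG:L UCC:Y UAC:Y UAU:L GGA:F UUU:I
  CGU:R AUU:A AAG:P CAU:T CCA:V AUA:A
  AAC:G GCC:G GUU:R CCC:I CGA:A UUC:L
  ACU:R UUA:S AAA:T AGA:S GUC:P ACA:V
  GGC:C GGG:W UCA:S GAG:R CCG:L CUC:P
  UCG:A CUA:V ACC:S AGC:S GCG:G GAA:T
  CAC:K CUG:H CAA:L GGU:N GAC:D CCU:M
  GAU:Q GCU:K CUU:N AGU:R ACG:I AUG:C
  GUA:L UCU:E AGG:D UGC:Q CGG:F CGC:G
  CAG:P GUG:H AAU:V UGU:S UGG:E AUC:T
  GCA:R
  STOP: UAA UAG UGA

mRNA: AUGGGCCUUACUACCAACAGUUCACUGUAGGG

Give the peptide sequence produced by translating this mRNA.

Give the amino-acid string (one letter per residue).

start AUG at pos 0
pos 0: AUG -> C; peptide=C
pos 3: GGC -> C; peptide=CC
pos 6: CUU -> N; peptide=CCN
pos 9: ACU -> R; peptide=CCNR
pos 12: ACC -> S; peptide=CCNRS
pos 15: AAC -> G; peptide=CCNRSG
pos 18: AGU -> R; peptide=CCNRSGR
pos 21: UCA -> S; peptide=CCNRSGRS
pos 24: CUG -> H; peptide=CCNRSGRSH
pos 27: UAG -> STOP

Answer: CCNRSGRSH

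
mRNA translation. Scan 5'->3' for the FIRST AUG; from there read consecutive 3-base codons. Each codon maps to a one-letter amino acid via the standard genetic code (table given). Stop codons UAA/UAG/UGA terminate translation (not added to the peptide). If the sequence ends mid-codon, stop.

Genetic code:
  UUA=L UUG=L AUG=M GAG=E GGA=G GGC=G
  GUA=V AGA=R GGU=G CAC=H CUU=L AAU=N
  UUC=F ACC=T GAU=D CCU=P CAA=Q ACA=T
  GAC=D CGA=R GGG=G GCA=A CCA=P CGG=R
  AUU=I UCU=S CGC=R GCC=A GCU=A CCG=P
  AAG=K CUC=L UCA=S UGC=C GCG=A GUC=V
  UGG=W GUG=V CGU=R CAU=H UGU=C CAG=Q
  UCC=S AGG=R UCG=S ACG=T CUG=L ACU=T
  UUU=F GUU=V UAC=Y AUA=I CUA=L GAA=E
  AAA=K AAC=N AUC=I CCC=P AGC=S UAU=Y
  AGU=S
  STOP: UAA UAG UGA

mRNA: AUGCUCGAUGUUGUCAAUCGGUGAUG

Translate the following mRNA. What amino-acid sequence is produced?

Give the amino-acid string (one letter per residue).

start AUG at pos 0
pos 0: AUG -> M; peptide=M
pos 3: CUC -> L; peptide=ML
pos 6: GAU -> D; peptide=MLD
pos 9: GUU -> V; peptide=MLDV
pos 12: GUC -> V; peptide=MLDVV
pos 15: AAU -> N; peptide=MLDVVN
pos 18: CGG -> R; peptide=MLDVVNR
pos 21: UGA -> STOP

Answer: MLDVVNR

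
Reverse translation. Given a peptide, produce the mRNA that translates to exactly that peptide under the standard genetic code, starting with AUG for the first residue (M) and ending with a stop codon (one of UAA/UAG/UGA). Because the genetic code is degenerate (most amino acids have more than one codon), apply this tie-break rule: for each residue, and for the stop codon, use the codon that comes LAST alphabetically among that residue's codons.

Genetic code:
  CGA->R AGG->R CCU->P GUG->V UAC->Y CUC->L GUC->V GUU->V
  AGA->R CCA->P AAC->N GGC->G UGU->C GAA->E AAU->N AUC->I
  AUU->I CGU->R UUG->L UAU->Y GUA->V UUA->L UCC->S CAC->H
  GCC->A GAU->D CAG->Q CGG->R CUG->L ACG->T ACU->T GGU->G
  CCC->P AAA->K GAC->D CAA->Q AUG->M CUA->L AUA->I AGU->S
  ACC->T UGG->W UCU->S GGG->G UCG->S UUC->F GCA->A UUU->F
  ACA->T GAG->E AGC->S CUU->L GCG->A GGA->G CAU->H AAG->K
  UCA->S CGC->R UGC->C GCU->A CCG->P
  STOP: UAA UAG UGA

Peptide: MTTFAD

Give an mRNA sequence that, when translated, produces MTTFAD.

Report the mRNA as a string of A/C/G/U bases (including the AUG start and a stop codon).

Answer: mRNA: AUGACUACUUUUGCUGAUUGA

Derivation:
residue 1: M -> AUG (start codon)
residue 2: T codons sorted = ACA,ACC,ACG,ACU -> pick last = ACU
residue 3: T codons sorted = ACA,ACC,ACG,ACU -> pick last = ACU
residue 4: F codons sorted = UUC,UUU -> pick last = UUU
residue 5: A codons sorted = GCA,GCC,GCG,GCU -> pick last = GCU
residue 6: D codons sorted = GAC,GAU -> pick last = GAU
terminator: stop codons sorted = UAA,UAG,UGA -> pick last = UGA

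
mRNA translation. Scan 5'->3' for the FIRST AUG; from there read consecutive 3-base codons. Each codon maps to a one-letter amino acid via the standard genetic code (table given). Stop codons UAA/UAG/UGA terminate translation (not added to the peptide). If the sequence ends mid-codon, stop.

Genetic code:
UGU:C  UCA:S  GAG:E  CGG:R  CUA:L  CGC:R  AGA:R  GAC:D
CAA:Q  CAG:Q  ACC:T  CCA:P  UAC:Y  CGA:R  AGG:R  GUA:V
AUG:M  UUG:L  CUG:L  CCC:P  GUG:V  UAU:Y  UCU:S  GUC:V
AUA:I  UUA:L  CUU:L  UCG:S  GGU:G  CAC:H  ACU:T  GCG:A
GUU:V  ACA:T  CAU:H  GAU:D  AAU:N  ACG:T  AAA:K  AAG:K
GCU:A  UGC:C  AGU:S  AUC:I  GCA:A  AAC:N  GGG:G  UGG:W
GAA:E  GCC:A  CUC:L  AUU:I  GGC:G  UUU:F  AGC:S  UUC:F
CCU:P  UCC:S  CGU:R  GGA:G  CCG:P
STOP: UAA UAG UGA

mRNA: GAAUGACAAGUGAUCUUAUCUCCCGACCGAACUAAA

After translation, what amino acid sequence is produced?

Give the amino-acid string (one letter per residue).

Answer: MTSDLISRPN

Derivation:
start AUG at pos 2
pos 2: AUG -> M; peptide=M
pos 5: ACA -> T; peptide=MT
pos 8: AGU -> S; peptide=MTS
pos 11: GAU -> D; peptide=MTSD
pos 14: CUU -> L; peptide=MTSDL
pos 17: AUC -> I; peptide=MTSDLI
pos 20: UCC -> S; peptide=MTSDLIS
pos 23: CGA -> R; peptide=MTSDLISR
pos 26: CCG -> P; peptide=MTSDLISRP
pos 29: AAC -> N; peptide=MTSDLISRPN
pos 32: UAA -> STOP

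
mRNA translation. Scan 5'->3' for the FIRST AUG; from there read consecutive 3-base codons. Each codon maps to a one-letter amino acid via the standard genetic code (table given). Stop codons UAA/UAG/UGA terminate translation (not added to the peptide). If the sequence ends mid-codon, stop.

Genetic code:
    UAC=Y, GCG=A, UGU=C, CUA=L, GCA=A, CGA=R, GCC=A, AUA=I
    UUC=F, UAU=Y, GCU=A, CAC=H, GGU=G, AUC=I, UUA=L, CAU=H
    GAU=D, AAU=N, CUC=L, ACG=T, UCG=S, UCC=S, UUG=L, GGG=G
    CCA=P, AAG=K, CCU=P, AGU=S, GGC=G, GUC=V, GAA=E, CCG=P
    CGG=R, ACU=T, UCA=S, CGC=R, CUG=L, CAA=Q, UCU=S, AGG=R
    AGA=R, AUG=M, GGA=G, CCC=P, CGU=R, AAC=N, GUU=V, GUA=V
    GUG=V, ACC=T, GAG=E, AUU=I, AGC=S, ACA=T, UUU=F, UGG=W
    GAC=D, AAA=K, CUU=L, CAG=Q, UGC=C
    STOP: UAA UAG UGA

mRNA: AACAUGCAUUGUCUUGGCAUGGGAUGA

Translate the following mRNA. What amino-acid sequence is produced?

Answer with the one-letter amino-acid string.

start AUG at pos 3
pos 3: AUG -> M; peptide=M
pos 6: CAU -> H; peptide=MH
pos 9: UGU -> C; peptide=MHC
pos 12: CUU -> L; peptide=MHCL
pos 15: GGC -> G; peptide=MHCLG
pos 18: AUG -> M; peptide=MHCLGM
pos 21: GGA -> G; peptide=MHCLGMG
pos 24: UGA -> STOP

Answer: MHCLGMG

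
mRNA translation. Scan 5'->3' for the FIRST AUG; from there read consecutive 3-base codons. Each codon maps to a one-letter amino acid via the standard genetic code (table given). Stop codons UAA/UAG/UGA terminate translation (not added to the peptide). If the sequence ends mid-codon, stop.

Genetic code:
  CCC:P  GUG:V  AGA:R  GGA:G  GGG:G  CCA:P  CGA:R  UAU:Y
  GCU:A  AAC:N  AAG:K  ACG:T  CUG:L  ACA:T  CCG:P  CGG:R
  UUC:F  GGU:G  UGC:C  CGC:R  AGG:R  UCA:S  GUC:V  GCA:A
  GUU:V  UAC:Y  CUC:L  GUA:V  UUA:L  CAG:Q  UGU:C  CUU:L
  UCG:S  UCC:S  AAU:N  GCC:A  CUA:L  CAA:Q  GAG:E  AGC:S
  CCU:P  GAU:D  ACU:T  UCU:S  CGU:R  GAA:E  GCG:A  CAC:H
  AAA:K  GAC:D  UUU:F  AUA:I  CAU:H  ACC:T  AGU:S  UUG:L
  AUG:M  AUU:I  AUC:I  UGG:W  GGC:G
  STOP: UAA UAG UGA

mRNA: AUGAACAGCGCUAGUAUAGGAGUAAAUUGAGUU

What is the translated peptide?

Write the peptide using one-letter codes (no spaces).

start AUG at pos 0
pos 0: AUG -> M; peptide=M
pos 3: AAC -> N; peptide=MN
pos 6: AGC -> S; peptide=MNS
pos 9: GCU -> A; peptide=MNSA
pos 12: AGU -> S; peptide=MNSAS
pos 15: AUA -> I; peptide=MNSASI
pos 18: GGA -> G; peptide=MNSASIG
pos 21: GUA -> V; peptide=MNSASIGV
pos 24: AAU -> N; peptide=MNSASIGVN
pos 27: UGA -> STOP

Answer: MNSASIGVN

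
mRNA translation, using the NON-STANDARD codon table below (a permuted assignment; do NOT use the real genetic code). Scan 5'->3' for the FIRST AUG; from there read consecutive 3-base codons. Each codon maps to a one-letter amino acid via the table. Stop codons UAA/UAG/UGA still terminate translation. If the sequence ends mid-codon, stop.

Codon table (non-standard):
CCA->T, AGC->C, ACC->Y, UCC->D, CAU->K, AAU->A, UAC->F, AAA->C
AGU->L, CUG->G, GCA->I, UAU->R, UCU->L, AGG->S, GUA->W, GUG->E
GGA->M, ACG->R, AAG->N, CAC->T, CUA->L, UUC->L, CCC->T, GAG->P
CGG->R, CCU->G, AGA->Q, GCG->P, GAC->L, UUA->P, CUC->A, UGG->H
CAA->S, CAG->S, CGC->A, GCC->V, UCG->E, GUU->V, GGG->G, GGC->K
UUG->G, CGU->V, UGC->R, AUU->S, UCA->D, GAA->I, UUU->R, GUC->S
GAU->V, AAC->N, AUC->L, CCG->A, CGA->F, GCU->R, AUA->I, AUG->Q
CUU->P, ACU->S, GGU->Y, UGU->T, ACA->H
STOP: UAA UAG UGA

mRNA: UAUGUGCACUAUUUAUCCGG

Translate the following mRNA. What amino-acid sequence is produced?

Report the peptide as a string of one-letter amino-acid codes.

Answer: QRSSRA

Derivation:
start AUG at pos 1
pos 1: AUG -> Q; peptide=Q
pos 4: UGC -> R; peptide=QR
pos 7: ACU -> S; peptide=QRS
pos 10: AUU -> S; peptide=QRSS
pos 13: UAU -> R; peptide=QRSSR
pos 16: CCG -> A; peptide=QRSSRA
pos 19: only 1 nt remain (<3), stop (end of mRNA)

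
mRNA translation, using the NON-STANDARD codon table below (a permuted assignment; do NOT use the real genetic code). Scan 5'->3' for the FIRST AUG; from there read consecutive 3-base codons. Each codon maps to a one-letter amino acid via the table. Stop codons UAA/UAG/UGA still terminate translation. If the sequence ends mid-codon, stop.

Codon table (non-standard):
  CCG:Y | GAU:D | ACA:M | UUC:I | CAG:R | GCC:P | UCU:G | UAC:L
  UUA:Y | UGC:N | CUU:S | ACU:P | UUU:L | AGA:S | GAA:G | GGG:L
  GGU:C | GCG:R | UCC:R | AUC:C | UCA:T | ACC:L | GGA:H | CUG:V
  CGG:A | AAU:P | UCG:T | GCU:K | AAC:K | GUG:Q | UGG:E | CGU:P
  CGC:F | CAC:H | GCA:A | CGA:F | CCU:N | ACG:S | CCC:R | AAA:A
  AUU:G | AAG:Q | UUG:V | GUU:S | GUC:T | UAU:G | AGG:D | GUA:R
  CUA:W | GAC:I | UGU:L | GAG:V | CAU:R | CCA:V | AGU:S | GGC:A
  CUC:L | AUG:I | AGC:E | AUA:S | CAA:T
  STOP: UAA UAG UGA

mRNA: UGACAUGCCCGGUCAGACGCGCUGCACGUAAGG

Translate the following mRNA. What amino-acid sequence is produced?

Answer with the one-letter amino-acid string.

start AUG at pos 4
pos 4: AUG -> I; peptide=I
pos 7: CCC -> R; peptide=IR
pos 10: GGU -> C; peptide=IRC
pos 13: CAG -> R; peptide=IRCR
pos 16: ACG -> S; peptide=IRCRS
pos 19: CGC -> F; peptide=IRCRSF
pos 22: UGC -> N; peptide=IRCRSFN
pos 25: ACG -> S; peptide=IRCRSFNS
pos 28: UAA -> STOP

Answer: IRCRSFNS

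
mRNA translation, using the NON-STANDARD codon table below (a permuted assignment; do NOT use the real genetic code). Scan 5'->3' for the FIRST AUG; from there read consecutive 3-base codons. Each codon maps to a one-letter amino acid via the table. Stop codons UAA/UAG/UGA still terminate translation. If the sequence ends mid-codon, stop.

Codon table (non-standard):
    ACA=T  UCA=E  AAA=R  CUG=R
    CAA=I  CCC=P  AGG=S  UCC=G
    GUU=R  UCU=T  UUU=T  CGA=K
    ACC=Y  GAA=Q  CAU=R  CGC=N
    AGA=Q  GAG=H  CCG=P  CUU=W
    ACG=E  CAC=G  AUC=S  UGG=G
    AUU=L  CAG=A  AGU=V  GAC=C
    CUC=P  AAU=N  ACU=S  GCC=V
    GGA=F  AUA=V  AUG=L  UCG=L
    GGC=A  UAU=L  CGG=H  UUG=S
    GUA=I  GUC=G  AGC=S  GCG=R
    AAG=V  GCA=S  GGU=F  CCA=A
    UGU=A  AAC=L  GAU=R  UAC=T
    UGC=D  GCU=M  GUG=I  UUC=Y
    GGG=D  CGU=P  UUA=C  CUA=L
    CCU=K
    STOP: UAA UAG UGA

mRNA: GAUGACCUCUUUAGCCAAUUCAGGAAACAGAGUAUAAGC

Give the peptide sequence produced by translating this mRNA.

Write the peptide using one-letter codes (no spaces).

start AUG at pos 1
pos 1: AUG -> L; peptide=L
pos 4: ACC -> Y; peptide=LY
pos 7: UCU -> T; peptide=LYT
pos 10: UUA -> C; peptide=LYTC
pos 13: GCC -> V; peptide=LYTCV
pos 16: AAU -> N; peptide=LYTCVN
pos 19: UCA -> E; peptide=LYTCVNE
pos 22: GGA -> F; peptide=LYTCVNEF
pos 25: AAC -> L; peptide=LYTCVNEFL
pos 28: AGA -> Q; peptide=LYTCVNEFLQ
pos 31: GUA -> I; peptide=LYTCVNEFLQI
pos 34: UAA -> STOP

Answer: LYTCVNEFLQI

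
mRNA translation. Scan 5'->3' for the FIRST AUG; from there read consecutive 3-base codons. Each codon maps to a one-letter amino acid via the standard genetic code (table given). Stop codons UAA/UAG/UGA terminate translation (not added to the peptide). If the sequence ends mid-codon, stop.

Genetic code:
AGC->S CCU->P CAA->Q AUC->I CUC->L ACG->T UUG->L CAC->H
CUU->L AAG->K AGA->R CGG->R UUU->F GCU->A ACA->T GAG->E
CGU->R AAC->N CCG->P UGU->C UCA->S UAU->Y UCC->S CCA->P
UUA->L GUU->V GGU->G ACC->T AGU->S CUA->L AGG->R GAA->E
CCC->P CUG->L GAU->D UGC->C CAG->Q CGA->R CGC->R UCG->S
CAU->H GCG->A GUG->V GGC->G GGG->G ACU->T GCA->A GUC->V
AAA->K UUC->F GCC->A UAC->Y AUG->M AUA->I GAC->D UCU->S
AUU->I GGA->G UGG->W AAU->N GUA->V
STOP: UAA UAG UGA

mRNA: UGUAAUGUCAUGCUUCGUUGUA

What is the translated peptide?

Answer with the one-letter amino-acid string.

start AUG at pos 4
pos 4: AUG -> M; peptide=M
pos 7: UCA -> S; peptide=MS
pos 10: UGC -> C; peptide=MSC
pos 13: UUC -> F; peptide=MSCF
pos 16: GUU -> V; peptide=MSCFV
pos 19: GUA -> V; peptide=MSCFVV
pos 22: only 0 nt remain (<3), stop (end of mRNA)

Answer: MSCFVV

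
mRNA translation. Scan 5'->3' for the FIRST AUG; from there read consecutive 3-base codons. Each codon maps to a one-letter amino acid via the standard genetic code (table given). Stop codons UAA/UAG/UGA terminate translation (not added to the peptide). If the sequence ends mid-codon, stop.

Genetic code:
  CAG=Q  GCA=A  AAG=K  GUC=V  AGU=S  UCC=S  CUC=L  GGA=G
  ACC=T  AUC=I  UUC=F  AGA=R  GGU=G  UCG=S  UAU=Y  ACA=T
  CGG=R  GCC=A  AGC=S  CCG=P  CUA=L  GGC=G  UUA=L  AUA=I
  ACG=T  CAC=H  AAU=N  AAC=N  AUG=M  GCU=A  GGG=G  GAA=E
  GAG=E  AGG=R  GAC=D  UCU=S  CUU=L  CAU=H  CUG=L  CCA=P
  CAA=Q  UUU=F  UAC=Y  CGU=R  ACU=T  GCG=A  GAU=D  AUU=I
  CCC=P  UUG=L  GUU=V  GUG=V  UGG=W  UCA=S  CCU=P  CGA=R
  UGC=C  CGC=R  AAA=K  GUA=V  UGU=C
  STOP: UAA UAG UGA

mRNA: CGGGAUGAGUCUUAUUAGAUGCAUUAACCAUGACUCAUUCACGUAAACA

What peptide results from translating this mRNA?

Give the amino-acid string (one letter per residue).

start AUG at pos 4
pos 4: AUG -> M; peptide=M
pos 7: AGU -> S; peptide=MS
pos 10: CUU -> L; peptide=MSL
pos 13: AUU -> I; peptide=MSLI
pos 16: AGA -> R; peptide=MSLIR
pos 19: UGC -> C; peptide=MSLIRC
pos 22: AUU -> I; peptide=MSLIRCI
pos 25: AAC -> N; peptide=MSLIRCIN
pos 28: CAU -> H; peptide=MSLIRCINH
pos 31: GAC -> D; peptide=MSLIRCINHD
pos 34: UCA -> S; peptide=MSLIRCINHDS
pos 37: UUC -> F; peptide=MSLIRCINHDSF
pos 40: ACG -> T; peptide=MSLIRCINHDSFT
pos 43: UAA -> STOP

Answer: MSLIRCINHDSFT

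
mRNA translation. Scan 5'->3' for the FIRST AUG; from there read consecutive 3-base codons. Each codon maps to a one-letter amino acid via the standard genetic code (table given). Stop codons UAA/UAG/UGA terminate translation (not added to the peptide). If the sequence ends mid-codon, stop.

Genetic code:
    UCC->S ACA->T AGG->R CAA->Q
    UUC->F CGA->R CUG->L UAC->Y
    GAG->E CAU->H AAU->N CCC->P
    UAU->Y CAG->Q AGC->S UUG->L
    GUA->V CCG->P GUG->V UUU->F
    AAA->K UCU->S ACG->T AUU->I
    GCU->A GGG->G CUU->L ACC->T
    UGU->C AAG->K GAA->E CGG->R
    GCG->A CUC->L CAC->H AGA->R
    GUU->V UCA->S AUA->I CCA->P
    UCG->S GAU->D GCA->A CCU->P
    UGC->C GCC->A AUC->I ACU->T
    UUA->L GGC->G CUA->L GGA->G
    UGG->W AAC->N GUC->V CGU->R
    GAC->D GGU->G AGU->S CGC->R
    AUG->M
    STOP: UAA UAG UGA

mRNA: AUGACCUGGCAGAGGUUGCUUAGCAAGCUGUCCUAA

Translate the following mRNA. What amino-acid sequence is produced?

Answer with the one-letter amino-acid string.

start AUG at pos 0
pos 0: AUG -> M; peptide=M
pos 3: ACC -> T; peptide=MT
pos 6: UGG -> W; peptide=MTW
pos 9: CAG -> Q; peptide=MTWQ
pos 12: AGG -> R; peptide=MTWQR
pos 15: UUG -> L; peptide=MTWQRL
pos 18: CUU -> L; peptide=MTWQRLL
pos 21: AGC -> S; peptide=MTWQRLLS
pos 24: AAG -> K; peptide=MTWQRLLSK
pos 27: CUG -> L; peptide=MTWQRLLSKL
pos 30: UCC -> S; peptide=MTWQRLLSKLS
pos 33: UAA -> STOP

Answer: MTWQRLLSKLS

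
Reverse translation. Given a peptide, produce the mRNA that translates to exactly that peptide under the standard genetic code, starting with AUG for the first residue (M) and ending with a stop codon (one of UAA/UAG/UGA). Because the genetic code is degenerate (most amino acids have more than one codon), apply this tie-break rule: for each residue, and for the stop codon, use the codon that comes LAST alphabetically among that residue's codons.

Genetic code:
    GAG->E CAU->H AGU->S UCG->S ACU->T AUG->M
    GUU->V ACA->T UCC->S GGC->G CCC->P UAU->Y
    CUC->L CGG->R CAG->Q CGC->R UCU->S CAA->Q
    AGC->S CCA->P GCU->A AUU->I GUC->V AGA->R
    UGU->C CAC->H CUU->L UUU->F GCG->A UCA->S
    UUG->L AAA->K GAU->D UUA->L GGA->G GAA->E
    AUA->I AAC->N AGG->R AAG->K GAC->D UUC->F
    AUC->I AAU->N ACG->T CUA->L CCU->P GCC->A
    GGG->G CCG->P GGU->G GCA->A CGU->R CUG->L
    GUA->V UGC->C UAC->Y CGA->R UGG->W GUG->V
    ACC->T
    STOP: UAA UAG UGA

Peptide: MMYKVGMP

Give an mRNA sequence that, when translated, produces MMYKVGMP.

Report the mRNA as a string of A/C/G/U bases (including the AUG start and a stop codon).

residue 1: M -> AUG (start codon)
residue 2: M -> AUG (only codon)
residue 3: Y codons sorted = UAC,UAU -> pick last = UAU
residue 4: K codons sorted = AAA,AAG -> pick last = AAG
residue 5: V codons sorted = GUA,GUC,GUG,GUU -> pick last = GUU
residue 6: G codons sorted = GGA,GGC,GGG,GGU -> pick last = GGU
residue 7: M -> AUG (only codon)
residue 8: P codons sorted = CCA,CCC,CCG,CCU -> pick last = CCU
terminator: stop codons sorted = UAA,UAG,UGA -> pick last = UGA

Answer: mRNA: AUGAUGUAUAAGGUUGGUAUGCCUUGA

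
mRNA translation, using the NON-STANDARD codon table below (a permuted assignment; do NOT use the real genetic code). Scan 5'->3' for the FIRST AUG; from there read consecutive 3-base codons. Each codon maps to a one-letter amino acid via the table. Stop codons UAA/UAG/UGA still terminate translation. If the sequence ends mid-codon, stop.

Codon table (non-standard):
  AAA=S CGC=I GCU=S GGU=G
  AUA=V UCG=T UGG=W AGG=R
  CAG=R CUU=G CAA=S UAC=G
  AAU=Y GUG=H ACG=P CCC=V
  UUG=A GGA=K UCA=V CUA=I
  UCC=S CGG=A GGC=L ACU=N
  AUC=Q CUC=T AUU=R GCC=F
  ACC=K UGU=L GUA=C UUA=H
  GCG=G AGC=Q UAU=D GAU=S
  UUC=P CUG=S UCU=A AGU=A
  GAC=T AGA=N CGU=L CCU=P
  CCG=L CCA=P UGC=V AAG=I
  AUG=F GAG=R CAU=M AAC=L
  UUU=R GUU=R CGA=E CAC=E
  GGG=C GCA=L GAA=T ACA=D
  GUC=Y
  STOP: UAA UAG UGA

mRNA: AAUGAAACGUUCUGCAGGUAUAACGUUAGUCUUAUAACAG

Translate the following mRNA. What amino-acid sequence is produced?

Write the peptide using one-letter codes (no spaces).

Answer: FSLALGVPHYH

Derivation:
start AUG at pos 1
pos 1: AUG -> F; peptide=F
pos 4: AAA -> S; peptide=FS
pos 7: CGU -> L; peptide=FSL
pos 10: UCU -> A; peptide=FSLA
pos 13: GCA -> L; peptide=FSLAL
pos 16: GGU -> G; peptide=FSLALG
pos 19: AUA -> V; peptide=FSLALGV
pos 22: ACG -> P; peptide=FSLALGVP
pos 25: UUA -> H; peptide=FSLALGVPH
pos 28: GUC -> Y; peptide=FSLALGVPHY
pos 31: UUA -> H; peptide=FSLALGVPHYH
pos 34: UAA -> STOP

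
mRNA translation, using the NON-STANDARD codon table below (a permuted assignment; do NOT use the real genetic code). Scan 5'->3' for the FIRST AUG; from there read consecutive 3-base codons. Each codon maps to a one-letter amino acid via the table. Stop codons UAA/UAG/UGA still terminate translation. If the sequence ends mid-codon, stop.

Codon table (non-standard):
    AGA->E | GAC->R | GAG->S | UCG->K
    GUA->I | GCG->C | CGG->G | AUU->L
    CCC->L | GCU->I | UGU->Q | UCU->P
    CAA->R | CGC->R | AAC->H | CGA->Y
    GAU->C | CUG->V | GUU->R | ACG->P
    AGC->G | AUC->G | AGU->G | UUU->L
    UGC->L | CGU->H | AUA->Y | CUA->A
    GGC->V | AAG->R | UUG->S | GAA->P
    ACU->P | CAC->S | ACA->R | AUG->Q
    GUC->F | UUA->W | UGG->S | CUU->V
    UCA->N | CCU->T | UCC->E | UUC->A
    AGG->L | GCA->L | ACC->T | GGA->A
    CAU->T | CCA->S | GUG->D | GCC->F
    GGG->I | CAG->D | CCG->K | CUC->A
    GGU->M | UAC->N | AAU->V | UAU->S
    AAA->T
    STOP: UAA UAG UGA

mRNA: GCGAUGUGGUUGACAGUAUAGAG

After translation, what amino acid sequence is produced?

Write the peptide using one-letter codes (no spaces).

start AUG at pos 3
pos 3: AUG -> Q; peptide=Q
pos 6: UGG -> S; peptide=QS
pos 9: UUG -> S; peptide=QSS
pos 12: ACA -> R; peptide=QSSR
pos 15: GUA -> I; peptide=QSSRI
pos 18: UAG -> STOP

Answer: QSSRI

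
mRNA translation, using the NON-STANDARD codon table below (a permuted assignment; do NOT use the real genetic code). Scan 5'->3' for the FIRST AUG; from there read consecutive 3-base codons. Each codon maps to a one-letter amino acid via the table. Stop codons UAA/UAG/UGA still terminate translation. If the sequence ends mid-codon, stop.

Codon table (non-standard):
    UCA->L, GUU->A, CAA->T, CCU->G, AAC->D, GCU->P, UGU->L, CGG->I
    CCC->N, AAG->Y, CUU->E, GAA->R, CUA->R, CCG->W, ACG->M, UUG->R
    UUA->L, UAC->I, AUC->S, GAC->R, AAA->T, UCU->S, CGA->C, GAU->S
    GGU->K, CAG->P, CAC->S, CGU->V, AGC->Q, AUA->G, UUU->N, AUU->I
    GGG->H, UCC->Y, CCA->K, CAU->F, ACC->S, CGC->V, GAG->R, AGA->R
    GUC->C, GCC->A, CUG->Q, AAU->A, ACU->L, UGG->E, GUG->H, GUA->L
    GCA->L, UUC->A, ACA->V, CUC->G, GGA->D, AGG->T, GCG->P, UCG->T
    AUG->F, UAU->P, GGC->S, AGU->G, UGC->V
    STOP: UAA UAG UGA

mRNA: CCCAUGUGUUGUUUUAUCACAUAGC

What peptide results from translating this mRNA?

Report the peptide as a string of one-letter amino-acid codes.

start AUG at pos 3
pos 3: AUG -> F; peptide=F
pos 6: UGU -> L; peptide=FL
pos 9: UGU -> L; peptide=FLL
pos 12: UUU -> N; peptide=FLLN
pos 15: AUC -> S; peptide=FLLNS
pos 18: ACA -> V; peptide=FLLNSV
pos 21: UAG -> STOP

Answer: FLLNSV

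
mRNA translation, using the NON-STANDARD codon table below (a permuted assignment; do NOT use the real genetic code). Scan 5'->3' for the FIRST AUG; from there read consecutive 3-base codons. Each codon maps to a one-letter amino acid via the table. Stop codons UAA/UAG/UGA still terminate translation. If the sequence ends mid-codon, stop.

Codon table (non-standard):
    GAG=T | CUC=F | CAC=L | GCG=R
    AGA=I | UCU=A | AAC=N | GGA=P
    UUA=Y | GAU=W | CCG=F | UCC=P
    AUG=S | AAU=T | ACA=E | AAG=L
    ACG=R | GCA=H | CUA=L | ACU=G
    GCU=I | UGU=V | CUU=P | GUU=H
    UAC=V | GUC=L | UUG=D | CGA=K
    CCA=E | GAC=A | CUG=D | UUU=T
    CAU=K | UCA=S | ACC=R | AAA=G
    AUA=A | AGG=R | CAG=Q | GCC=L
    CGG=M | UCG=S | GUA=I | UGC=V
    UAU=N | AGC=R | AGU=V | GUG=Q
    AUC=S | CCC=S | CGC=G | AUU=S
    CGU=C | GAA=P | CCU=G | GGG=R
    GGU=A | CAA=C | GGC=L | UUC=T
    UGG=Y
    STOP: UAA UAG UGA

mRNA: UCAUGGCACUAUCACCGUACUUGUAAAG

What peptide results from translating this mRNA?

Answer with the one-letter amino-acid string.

Answer: SHLSFVD

Derivation:
start AUG at pos 2
pos 2: AUG -> S; peptide=S
pos 5: GCA -> H; peptide=SH
pos 8: CUA -> L; peptide=SHL
pos 11: UCA -> S; peptide=SHLS
pos 14: CCG -> F; peptide=SHLSF
pos 17: UAC -> V; peptide=SHLSFV
pos 20: UUG -> D; peptide=SHLSFVD
pos 23: UAA -> STOP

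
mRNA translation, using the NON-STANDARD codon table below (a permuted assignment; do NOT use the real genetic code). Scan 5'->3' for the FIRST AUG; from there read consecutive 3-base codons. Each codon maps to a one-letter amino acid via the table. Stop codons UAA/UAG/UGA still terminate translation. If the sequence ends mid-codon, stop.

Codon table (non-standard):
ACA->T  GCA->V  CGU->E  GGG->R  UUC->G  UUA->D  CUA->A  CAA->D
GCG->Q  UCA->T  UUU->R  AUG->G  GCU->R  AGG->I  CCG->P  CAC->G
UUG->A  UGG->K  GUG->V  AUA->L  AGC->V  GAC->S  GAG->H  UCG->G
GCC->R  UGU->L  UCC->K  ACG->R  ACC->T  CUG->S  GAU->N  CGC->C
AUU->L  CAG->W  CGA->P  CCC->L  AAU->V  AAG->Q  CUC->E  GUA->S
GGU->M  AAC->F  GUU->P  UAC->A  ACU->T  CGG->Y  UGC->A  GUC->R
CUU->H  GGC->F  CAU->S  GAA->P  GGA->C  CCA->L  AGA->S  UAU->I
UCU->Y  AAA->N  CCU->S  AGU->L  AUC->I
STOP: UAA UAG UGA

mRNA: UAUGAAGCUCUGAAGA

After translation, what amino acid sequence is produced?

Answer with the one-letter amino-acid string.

start AUG at pos 1
pos 1: AUG -> G; peptide=G
pos 4: AAG -> Q; peptide=GQ
pos 7: CUC -> E; peptide=GQE
pos 10: UGA -> STOP

Answer: GQE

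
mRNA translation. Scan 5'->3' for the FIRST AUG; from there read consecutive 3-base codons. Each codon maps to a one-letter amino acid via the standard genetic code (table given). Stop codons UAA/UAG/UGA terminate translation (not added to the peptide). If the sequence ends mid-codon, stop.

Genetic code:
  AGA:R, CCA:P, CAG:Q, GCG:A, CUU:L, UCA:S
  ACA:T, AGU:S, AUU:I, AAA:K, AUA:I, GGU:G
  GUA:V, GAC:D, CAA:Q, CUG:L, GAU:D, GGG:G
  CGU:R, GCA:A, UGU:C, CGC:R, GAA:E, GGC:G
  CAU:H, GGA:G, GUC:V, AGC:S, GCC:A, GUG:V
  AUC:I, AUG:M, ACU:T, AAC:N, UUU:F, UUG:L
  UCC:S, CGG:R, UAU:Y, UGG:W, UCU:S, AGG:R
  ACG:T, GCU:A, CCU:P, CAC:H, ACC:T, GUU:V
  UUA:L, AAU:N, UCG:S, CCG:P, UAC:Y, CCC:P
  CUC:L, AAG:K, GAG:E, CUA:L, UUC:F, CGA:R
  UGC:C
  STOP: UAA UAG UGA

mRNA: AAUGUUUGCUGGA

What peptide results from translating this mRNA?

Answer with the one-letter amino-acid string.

Answer: MFAG

Derivation:
start AUG at pos 1
pos 1: AUG -> M; peptide=M
pos 4: UUU -> F; peptide=MF
pos 7: GCU -> A; peptide=MFA
pos 10: GGA -> G; peptide=MFAG
pos 13: only 0 nt remain (<3), stop (end of mRNA)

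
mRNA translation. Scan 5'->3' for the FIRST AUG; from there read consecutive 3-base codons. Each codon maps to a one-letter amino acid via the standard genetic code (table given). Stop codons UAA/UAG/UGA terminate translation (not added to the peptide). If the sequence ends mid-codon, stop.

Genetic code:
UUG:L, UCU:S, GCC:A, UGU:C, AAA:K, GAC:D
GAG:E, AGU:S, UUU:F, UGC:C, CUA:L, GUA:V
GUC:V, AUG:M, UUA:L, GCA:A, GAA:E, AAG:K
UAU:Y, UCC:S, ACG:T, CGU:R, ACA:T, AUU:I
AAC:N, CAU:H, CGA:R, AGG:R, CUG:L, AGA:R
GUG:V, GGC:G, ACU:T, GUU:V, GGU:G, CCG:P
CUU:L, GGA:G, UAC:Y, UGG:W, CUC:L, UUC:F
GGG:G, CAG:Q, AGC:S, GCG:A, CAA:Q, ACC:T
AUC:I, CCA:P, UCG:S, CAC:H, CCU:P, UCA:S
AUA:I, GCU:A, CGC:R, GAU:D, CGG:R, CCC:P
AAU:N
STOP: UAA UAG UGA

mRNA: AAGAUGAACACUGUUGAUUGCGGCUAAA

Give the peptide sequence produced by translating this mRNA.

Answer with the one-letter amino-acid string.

Answer: MNTVDCG

Derivation:
start AUG at pos 3
pos 3: AUG -> M; peptide=M
pos 6: AAC -> N; peptide=MN
pos 9: ACU -> T; peptide=MNT
pos 12: GUU -> V; peptide=MNTV
pos 15: GAU -> D; peptide=MNTVD
pos 18: UGC -> C; peptide=MNTVDC
pos 21: GGC -> G; peptide=MNTVDCG
pos 24: UAA -> STOP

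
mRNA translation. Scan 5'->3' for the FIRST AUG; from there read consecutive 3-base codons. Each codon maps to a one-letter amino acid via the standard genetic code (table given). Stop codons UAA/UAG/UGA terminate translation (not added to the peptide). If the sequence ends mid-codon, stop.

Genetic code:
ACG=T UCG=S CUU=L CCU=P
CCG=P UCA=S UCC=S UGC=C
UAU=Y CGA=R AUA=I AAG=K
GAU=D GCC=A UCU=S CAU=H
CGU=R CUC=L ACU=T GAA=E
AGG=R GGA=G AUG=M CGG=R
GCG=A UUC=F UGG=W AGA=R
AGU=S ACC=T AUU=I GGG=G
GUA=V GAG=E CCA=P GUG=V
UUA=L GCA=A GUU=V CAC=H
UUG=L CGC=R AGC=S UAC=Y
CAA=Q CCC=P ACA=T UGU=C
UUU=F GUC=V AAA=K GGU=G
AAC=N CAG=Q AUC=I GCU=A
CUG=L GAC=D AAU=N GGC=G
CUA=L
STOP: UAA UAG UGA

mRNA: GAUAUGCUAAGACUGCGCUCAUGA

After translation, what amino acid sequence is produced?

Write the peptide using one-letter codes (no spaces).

Answer: MLRLRS

Derivation:
start AUG at pos 3
pos 3: AUG -> M; peptide=M
pos 6: CUA -> L; peptide=ML
pos 9: AGA -> R; peptide=MLR
pos 12: CUG -> L; peptide=MLRL
pos 15: CGC -> R; peptide=MLRLR
pos 18: UCA -> S; peptide=MLRLRS
pos 21: UGA -> STOP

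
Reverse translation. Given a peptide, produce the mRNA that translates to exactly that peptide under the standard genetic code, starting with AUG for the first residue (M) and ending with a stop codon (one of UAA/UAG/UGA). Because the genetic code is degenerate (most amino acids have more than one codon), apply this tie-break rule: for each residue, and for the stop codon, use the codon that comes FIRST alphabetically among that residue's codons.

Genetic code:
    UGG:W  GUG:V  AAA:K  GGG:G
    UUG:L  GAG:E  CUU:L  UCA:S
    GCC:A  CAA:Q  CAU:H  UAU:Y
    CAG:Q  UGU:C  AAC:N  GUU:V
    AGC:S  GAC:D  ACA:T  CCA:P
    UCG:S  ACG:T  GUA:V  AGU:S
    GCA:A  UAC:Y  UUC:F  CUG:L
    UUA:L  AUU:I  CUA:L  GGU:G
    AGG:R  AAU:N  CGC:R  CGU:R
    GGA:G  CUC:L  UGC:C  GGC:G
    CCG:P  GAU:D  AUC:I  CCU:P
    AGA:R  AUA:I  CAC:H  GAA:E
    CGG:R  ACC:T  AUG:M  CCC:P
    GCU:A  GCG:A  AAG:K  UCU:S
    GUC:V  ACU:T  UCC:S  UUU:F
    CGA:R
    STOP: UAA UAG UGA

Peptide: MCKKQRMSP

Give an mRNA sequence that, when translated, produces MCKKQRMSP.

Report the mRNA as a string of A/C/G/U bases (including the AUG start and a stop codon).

Answer: mRNA: AUGUGCAAAAAACAAAGAAUGAGCCCAUAA

Derivation:
residue 1: M -> AUG (start codon)
residue 2: C codons sorted = UGC,UGU -> pick first = UGC
residue 3: K codons sorted = AAA,AAG -> pick first = AAA
residue 4: K codons sorted = AAA,AAG -> pick first = AAA
residue 5: Q codons sorted = CAA,CAG -> pick first = CAA
residue 6: R codons sorted = AGA,AGG,CGA,CGC,CGG,CGU -> pick first = AGA
residue 7: M -> AUG (only codon)
residue 8: S codons sorted = AGC,AGU,UCA,UCC,UCG,UCU -> pick first = AGC
residue 9: P codons sorted = CCA,CCC,CCG,CCU -> pick first = CCA
terminator: stop codons sorted = UAA,UAG,UGA -> pick first = UAA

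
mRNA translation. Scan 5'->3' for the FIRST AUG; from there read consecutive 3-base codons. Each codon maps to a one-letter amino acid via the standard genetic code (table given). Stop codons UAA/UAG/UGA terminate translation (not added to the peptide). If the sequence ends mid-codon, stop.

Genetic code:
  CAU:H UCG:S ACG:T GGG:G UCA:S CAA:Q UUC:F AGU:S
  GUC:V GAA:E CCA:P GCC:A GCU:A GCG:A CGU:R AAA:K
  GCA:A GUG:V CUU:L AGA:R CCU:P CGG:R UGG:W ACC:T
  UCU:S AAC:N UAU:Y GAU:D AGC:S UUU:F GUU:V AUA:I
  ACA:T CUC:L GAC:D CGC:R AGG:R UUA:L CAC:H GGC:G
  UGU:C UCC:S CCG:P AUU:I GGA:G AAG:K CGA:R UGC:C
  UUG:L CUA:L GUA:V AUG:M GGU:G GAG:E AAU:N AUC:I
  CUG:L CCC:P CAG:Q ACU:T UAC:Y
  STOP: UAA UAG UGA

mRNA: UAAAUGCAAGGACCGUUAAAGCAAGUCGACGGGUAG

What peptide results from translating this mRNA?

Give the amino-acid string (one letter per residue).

start AUG at pos 3
pos 3: AUG -> M; peptide=M
pos 6: CAA -> Q; peptide=MQ
pos 9: GGA -> G; peptide=MQG
pos 12: CCG -> P; peptide=MQGP
pos 15: UUA -> L; peptide=MQGPL
pos 18: AAG -> K; peptide=MQGPLK
pos 21: CAA -> Q; peptide=MQGPLKQ
pos 24: GUC -> V; peptide=MQGPLKQV
pos 27: GAC -> D; peptide=MQGPLKQVD
pos 30: GGG -> G; peptide=MQGPLKQVDG
pos 33: UAG -> STOP

Answer: MQGPLKQVDG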